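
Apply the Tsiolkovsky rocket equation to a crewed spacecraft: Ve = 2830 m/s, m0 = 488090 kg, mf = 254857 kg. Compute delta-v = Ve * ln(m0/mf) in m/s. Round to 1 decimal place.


Step 1: Mass ratio m0/mf = 488090 / 254857 = 1.915152
Step 2: ln(1.915152) = 0.649797
Step 3: delta-v = 2830 * 0.649797 = 1838.9 m/s

1838.9


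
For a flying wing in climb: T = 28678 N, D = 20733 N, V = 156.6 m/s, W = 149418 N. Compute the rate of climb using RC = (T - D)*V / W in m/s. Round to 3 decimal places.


Step 1: Excess thrust = T - D = 28678 - 20733 = 7945 N
Step 2: Excess power = 7945 * 156.6 = 1244187.0 W
Step 3: RC = 1244187.0 / 149418 = 8.327 m/s

8.327


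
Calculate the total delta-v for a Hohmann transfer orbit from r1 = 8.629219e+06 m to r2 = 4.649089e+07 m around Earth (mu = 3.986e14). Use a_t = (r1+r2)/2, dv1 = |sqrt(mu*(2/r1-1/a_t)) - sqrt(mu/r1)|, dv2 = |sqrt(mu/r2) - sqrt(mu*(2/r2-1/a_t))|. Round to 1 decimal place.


Step 1: Transfer semi-major axis a_t = (8.629219e+06 + 4.649089e+07) / 2 = 2.756005e+07 m
Step 2: v1 (circular at r1) = sqrt(mu/r1) = 6796.46 m/s
Step 3: v_t1 = sqrt(mu*(2/r1 - 1/a_t)) = 8827.28 m/s
Step 4: dv1 = |8827.28 - 6796.46| = 2030.82 m/s
Step 5: v2 (circular at r2) = 2928.09 m/s, v_t2 = 1638.44 m/s
Step 6: dv2 = |2928.09 - 1638.44| = 1289.65 m/s
Step 7: Total delta-v = 2030.82 + 1289.65 = 3320.5 m/s

3320.5


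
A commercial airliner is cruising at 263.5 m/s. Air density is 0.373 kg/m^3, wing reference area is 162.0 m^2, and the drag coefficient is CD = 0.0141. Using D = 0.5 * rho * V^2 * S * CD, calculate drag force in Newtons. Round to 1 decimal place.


Step 1: Dynamic pressure q = 0.5 * 0.373 * 263.5^2 = 12949.1146 Pa
Step 2: Drag D = q * S * CD = 12949.1146 * 162.0 * 0.0141
Step 3: D = 29578.4 N

29578.4


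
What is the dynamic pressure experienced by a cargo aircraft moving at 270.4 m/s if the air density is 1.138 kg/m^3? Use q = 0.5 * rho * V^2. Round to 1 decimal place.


Step 1: V^2 = 270.4^2 = 73116.16
Step 2: q = 0.5 * 1.138 * 73116.16
Step 3: q = 41603.1 Pa

41603.1


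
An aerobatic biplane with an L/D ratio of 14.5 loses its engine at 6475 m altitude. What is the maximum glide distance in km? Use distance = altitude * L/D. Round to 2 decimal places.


Step 1: Glide distance = altitude * L/D = 6475 * 14.5 = 93887.5 m
Step 2: Convert to km: 93887.5 / 1000 = 93.89 km

93.89


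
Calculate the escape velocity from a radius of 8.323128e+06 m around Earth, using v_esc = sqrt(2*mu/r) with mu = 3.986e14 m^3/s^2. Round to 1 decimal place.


Step 1: 2*mu/r = 2 * 3.986e14 / 8.323128e+06 = 95781297.6083
Step 2: v_esc = sqrt(95781297.6083) = 9786.8 m/s

9786.8


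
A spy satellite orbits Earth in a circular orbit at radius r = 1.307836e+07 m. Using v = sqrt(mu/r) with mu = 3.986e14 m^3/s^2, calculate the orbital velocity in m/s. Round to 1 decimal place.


Step 1: mu / r = 3.986e14 / 1.307836e+07 = 30477827.4952
Step 2: v = sqrt(30477827.4952) = 5520.7 m/s

5520.7


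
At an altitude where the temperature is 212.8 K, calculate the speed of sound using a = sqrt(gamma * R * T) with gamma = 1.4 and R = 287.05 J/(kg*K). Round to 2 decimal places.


Step 1: gamma * R * T = 1.4 * 287.05 * 212.8 = 85517.936
Step 2: a = sqrt(85517.936) = 292.43 m/s

292.43


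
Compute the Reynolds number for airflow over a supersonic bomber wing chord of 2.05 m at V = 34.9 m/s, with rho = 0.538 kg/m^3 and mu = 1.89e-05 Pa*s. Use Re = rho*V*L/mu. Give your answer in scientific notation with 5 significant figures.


Step 1: Numerator = rho * V * L = 0.538 * 34.9 * 2.05 = 38.49121
Step 2: Re = 38.49121 / 1.89e-05
Step 3: Re = 2.0366e+06

2.0366e+06


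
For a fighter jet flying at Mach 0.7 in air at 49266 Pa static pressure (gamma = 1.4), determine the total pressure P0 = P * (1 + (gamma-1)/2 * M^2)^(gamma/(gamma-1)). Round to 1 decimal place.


Step 1: (gamma-1)/2 * M^2 = 0.2 * 0.49 = 0.098
Step 2: 1 + 0.098 = 1.098
Step 3: Exponent gamma/(gamma-1) = 3.5
Step 4: P0 = 49266 * 1.098^3.5 = 68336.9 Pa

68336.9


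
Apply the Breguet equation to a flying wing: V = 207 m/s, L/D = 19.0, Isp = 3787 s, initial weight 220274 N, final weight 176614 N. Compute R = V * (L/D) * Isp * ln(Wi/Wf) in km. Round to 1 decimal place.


Step 1: Coefficient = V * (L/D) * Isp = 207 * 19.0 * 3787 = 14894271.0 m
Step 2: Wi/Wf = 220274 / 176614 = 1.247206
Step 3: ln(1.247206) = 0.220906
Step 4: R = 14894271.0 * 0.220906 = 3290228.9 m = 3290.2 km

3290.2


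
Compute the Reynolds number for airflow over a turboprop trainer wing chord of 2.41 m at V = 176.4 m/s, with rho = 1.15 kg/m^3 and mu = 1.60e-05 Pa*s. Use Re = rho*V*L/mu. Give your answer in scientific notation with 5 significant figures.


Step 1: Numerator = rho * V * L = 1.15 * 176.4 * 2.41 = 488.8926
Step 2: Re = 488.8926 / 1.60e-05
Step 3: Re = 3.0556e+07

3.0556e+07


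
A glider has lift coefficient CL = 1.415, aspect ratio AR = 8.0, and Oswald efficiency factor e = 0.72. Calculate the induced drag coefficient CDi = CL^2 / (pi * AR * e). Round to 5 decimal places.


Step 1: CL^2 = 1.415^2 = 2.002225
Step 2: pi * AR * e = 3.14159 * 8.0 * 0.72 = 18.095574
Step 3: CDi = 2.002225 / 18.095574 = 0.11065

0.11065


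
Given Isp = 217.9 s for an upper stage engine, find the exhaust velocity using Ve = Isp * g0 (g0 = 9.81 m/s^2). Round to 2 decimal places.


Step 1: Ve = Isp * g0 = 217.9 * 9.81
Step 2: Ve = 2137.60 m/s

2137.60


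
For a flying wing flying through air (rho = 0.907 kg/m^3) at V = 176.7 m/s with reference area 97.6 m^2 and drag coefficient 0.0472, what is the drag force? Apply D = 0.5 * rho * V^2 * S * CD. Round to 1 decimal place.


Step 1: Dynamic pressure q = 0.5 * 0.907 * 176.7^2 = 14159.5806 Pa
Step 2: Drag D = q * S * CD = 14159.5806 * 97.6 * 0.0472
Step 3: D = 65229.2 N

65229.2


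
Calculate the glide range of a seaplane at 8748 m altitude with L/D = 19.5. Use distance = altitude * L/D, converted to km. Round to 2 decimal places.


Step 1: Glide distance = altitude * L/D = 8748 * 19.5 = 170586.0 m
Step 2: Convert to km: 170586.0 / 1000 = 170.59 km

170.59


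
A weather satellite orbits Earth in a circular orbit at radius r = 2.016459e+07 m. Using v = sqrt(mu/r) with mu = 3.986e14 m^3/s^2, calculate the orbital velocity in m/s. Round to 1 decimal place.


Step 1: mu / r = 3.986e14 / 2.016459e+07 = 19767324.8006
Step 2: v = sqrt(19767324.8006) = 4446.0 m/s

4446.0


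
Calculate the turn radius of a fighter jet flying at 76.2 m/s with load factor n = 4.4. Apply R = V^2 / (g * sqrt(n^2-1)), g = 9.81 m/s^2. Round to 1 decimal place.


Step 1: V^2 = 76.2^2 = 5806.44
Step 2: n^2 - 1 = 4.4^2 - 1 = 18.36
Step 3: sqrt(18.36) = 4.284857
Step 4: R = 5806.44 / (9.81 * 4.284857) = 138.1 m

138.1


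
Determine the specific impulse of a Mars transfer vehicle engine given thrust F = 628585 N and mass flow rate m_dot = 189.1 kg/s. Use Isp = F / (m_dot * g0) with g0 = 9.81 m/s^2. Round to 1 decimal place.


Step 1: m_dot * g0 = 189.1 * 9.81 = 1855.07
Step 2: Isp = 628585 / 1855.07 = 338.8 s

338.8


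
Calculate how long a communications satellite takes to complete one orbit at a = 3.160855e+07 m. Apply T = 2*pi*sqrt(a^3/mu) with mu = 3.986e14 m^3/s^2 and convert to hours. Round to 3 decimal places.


Step 1: a^3 / mu = 3.158012e+22 / 3.986e14 = 7.922759e+07
Step 2: sqrt(7.922759e+07) = 8900.988 s
Step 3: T = 2*pi * 8900.988 = 55926.56 s
Step 4: T in hours = 55926.56 / 3600 = 15.535 hours

15.535


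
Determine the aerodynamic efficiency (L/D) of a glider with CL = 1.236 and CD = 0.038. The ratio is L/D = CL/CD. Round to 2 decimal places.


Step 1: L/D = CL / CD = 1.236 / 0.038
Step 2: L/D = 32.53

32.53


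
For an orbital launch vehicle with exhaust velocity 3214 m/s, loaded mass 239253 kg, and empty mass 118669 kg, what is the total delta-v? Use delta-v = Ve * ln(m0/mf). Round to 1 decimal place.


Step 1: Mass ratio m0/mf = 239253 / 118669 = 2.016137
Step 2: ln(2.016137) = 0.701183
Step 3: delta-v = 3214 * 0.701183 = 2253.6 m/s

2253.6


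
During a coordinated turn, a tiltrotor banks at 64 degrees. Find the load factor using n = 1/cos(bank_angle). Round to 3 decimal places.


Step 1: Convert 64 degrees to radians = 1.117011
Step 2: cos(64 deg) = 0.438371
Step 3: n = 1 / 0.438371 = 2.281

2.281


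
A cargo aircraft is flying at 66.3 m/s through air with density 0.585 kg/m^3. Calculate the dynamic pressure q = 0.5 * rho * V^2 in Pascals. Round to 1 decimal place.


Step 1: V^2 = 66.3^2 = 4395.69
Step 2: q = 0.5 * 0.585 * 4395.69
Step 3: q = 1285.7 Pa

1285.7


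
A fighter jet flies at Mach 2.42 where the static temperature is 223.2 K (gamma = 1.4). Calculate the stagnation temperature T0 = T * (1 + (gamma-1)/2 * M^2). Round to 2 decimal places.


Step 1: (gamma-1)/2 = 0.2
Step 2: M^2 = 5.8564
Step 3: 1 + 0.2 * 5.8564 = 2.17128
Step 4: T0 = 223.2 * 2.17128 = 484.63 K

484.63


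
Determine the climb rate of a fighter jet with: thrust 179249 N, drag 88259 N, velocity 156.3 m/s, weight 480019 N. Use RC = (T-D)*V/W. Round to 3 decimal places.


Step 1: Excess thrust = T - D = 179249 - 88259 = 90990 N
Step 2: Excess power = 90990 * 156.3 = 14221737.0 W
Step 3: RC = 14221737.0 / 480019 = 29.627 m/s

29.627


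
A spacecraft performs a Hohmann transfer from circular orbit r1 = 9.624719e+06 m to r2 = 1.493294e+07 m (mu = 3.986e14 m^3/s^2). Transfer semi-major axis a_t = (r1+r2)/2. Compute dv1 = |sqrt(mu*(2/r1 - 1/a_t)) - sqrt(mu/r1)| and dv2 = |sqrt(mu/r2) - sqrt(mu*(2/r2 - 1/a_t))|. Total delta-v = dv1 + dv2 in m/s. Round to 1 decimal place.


Step 1: Transfer semi-major axis a_t = (9.624719e+06 + 1.493294e+07) / 2 = 1.227883e+07 m
Step 2: v1 (circular at r1) = sqrt(mu/r1) = 6435.39 m/s
Step 3: v_t1 = sqrt(mu*(2/r1 - 1/a_t)) = 7096.9 m/s
Step 4: dv1 = |7096.9 - 6435.39| = 661.52 m/s
Step 5: v2 (circular at r2) = 5166.49 m/s, v_t2 = 4574.16 m/s
Step 6: dv2 = |5166.49 - 4574.16| = 592.33 m/s
Step 7: Total delta-v = 661.52 + 592.33 = 1253.8 m/s

1253.8


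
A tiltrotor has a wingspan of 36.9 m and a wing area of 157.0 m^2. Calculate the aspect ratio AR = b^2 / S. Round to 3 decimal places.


Step 1: b^2 = 36.9^2 = 1361.61
Step 2: AR = 1361.61 / 157.0 = 8.673

8.673


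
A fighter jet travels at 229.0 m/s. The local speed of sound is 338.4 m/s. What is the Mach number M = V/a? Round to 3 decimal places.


Step 1: M = V / a = 229.0 / 338.4
Step 2: M = 0.677

0.677


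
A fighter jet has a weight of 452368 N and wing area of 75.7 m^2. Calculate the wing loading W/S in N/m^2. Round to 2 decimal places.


Step 1: Wing loading = W / S = 452368 / 75.7
Step 2: Wing loading = 5975.80 N/m^2

5975.80


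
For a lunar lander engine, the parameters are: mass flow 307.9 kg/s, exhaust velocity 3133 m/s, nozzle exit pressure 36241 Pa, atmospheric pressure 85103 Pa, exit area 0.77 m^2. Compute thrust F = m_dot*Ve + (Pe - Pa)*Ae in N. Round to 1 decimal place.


Step 1: Momentum thrust = m_dot * Ve = 307.9 * 3133 = 964650.7 N
Step 2: Pressure thrust = (Pe - Pa) * Ae = (36241 - 85103) * 0.77 = -37623.74 N
Step 3: Total thrust F = 964650.7 + -37623.74 = 927027.0 N

927027.0


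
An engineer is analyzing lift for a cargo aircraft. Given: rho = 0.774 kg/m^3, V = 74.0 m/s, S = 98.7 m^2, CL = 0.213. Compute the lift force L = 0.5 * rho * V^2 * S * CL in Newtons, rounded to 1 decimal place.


Step 1: Calculate dynamic pressure q = 0.5 * 0.774 * 74.0^2 = 0.5 * 0.774 * 5476.0 = 2119.212 Pa
Step 2: Multiply by wing area and lift coefficient: L = 2119.212 * 98.7 * 0.213
Step 3: L = 209166.2244 * 0.213 = 44552.4 N

44552.4


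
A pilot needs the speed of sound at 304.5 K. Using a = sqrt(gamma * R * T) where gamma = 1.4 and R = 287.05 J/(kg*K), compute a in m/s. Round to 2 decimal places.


Step 1: gamma * R * T = 1.4 * 287.05 * 304.5 = 122369.415
Step 2: a = sqrt(122369.415) = 349.81 m/s

349.81


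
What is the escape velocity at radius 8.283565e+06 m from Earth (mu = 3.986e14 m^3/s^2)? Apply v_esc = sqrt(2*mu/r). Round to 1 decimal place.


Step 1: 2*mu/r = 2 * 3.986e14 / 8.283565e+06 = 96238757.1052
Step 2: v_esc = sqrt(96238757.1052) = 9810.1 m/s

9810.1


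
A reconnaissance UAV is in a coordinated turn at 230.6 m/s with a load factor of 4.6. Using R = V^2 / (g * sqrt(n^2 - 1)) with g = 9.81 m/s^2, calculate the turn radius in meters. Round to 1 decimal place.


Step 1: V^2 = 230.6^2 = 53176.36
Step 2: n^2 - 1 = 4.6^2 - 1 = 20.16
Step 3: sqrt(20.16) = 4.489989
Step 4: R = 53176.36 / (9.81 * 4.489989) = 1207.3 m

1207.3


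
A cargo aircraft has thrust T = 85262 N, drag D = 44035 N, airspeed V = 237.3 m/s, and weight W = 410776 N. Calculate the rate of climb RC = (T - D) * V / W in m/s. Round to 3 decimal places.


Step 1: Excess thrust = T - D = 85262 - 44035 = 41227 N
Step 2: Excess power = 41227 * 237.3 = 9783167.1 W
Step 3: RC = 9783167.1 / 410776 = 23.816 m/s

23.816


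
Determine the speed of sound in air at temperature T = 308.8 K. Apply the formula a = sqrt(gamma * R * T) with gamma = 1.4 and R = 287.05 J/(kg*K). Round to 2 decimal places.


Step 1: gamma * R * T = 1.4 * 287.05 * 308.8 = 124097.456
Step 2: a = sqrt(124097.456) = 352.27 m/s

352.27


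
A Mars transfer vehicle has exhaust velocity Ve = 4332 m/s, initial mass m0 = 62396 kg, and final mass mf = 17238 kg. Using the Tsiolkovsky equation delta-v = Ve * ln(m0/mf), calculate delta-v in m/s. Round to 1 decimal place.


Step 1: Mass ratio m0/mf = 62396 / 17238 = 3.619677
Step 2: ln(3.619677) = 1.286385
Step 3: delta-v = 4332 * 1.286385 = 5572.6 m/s

5572.6


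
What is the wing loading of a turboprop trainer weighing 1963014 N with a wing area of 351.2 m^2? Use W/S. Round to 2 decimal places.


Step 1: Wing loading = W / S = 1963014 / 351.2
Step 2: Wing loading = 5589.45 N/m^2

5589.45


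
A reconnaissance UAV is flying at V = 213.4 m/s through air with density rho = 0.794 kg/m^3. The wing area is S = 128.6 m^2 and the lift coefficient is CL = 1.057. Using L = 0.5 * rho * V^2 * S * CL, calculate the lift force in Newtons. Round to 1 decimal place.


Step 1: Calculate dynamic pressure q = 0.5 * 0.794 * 213.4^2 = 0.5 * 0.794 * 45539.56 = 18079.2053 Pa
Step 2: Multiply by wing area and lift coefficient: L = 18079.2053 * 128.6 * 1.057
Step 3: L = 2324985.8042 * 1.057 = 2457510.0 N

2457510.0


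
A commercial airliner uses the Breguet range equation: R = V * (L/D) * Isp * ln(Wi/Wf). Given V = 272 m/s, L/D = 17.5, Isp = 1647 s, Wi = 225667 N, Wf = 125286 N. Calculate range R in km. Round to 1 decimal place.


Step 1: Coefficient = V * (L/D) * Isp = 272 * 17.5 * 1647 = 7839720.0 m
Step 2: Wi/Wf = 225667 / 125286 = 1.801215
Step 3: ln(1.801215) = 0.588461
Step 4: R = 7839720.0 * 0.588461 = 4613372.1 m = 4613.4 km

4613.4


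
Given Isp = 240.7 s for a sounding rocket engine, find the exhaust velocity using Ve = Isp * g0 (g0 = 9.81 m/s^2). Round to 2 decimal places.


Step 1: Ve = Isp * g0 = 240.7 * 9.81
Step 2: Ve = 2361.27 m/s

2361.27


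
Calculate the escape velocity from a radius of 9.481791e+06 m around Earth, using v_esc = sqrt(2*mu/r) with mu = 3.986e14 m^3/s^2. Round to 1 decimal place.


Step 1: 2*mu/r = 2 * 3.986e14 / 9.481791e+06 = 84076942.8476
Step 2: v_esc = sqrt(84076942.8476) = 9169.3 m/s

9169.3


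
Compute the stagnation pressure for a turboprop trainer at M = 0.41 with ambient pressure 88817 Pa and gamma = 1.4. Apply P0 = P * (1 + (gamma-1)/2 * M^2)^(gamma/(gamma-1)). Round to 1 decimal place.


Step 1: (gamma-1)/2 * M^2 = 0.2 * 0.1681 = 0.03362
Step 2: 1 + 0.03362 = 1.03362
Step 3: Exponent gamma/(gamma-1) = 3.5
Step 4: P0 = 88817 * 1.03362^3.5 = 99714.7 Pa

99714.7


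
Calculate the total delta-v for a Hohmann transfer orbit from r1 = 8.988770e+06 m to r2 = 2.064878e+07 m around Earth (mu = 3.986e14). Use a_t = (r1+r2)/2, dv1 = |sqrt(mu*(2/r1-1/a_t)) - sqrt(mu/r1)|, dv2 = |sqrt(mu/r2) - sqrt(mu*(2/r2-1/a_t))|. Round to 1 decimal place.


Step 1: Transfer semi-major axis a_t = (8.988770e+06 + 2.064878e+07) / 2 = 1.481878e+07 m
Step 2: v1 (circular at r1) = sqrt(mu/r1) = 6659.15 m/s
Step 3: v_t1 = sqrt(mu*(2/r1 - 1/a_t)) = 7860.67 m/s
Step 4: dv1 = |7860.67 - 6659.15| = 1201.52 m/s
Step 5: v2 (circular at r2) = 4393.61 m/s, v_t2 = 3421.89 m/s
Step 6: dv2 = |4393.61 - 3421.89| = 971.72 m/s
Step 7: Total delta-v = 1201.52 + 971.72 = 2173.2 m/s

2173.2


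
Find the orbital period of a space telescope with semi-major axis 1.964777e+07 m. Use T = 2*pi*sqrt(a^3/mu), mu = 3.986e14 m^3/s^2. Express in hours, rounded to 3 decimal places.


Step 1: a^3 / mu = 7.584724e+21 / 3.986e14 = 1.902841e+07
Step 2: sqrt(1.902841e+07) = 4362.1566 s
Step 3: T = 2*pi * 4362.1566 = 27408.24 s
Step 4: T in hours = 27408.24 / 3600 = 7.613 hours

7.613


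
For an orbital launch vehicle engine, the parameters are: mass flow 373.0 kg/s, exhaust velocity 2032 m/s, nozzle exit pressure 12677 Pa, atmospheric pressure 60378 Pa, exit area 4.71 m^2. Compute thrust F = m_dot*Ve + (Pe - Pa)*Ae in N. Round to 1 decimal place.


Step 1: Momentum thrust = m_dot * Ve = 373.0 * 2032 = 757936.0 N
Step 2: Pressure thrust = (Pe - Pa) * Ae = (12677 - 60378) * 4.71 = -224671.71 N
Step 3: Total thrust F = 757936.0 + -224671.71 = 533264.3 N

533264.3


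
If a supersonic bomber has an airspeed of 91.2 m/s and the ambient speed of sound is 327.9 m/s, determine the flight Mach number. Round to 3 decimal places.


Step 1: M = V / a = 91.2 / 327.9
Step 2: M = 0.278

0.278


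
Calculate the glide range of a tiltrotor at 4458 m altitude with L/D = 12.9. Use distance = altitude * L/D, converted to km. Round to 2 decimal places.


Step 1: Glide distance = altitude * L/D = 4458 * 12.9 = 57508.2 m
Step 2: Convert to km: 57508.2 / 1000 = 57.51 km

57.51


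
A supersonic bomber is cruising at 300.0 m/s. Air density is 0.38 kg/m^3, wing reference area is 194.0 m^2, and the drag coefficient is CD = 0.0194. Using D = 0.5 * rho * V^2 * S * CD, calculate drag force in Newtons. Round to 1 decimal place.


Step 1: Dynamic pressure q = 0.5 * 0.38 * 300.0^2 = 17100.0 Pa
Step 2: Drag D = q * S * CD = 17100.0 * 194.0 * 0.0194
Step 3: D = 64357.6 N

64357.6


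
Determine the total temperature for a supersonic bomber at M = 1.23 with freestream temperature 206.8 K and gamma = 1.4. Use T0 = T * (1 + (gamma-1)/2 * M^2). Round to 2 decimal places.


Step 1: (gamma-1)/2 = 0.2
Step 2: M^2 = 1.5129
Step 3: 1 + 0.2 * 1.5129 = 1.30258
Step 4: T0 = 206.8 * 1.30258 = 269.37 K

269.37


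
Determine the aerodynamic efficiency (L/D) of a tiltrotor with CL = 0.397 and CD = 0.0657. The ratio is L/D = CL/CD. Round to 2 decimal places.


Step 1: L/D = CL / CD = 0.397 / 0.0657
Step 2: L/D = 6.04

6.04


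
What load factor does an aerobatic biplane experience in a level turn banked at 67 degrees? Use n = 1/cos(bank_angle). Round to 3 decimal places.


Step 1: Convert 67 degrees to radians = 1.169371
Step 2: cos(67 deg) = 0.390731
Step 3: n = 1 / 0.390731 = 2.559

2.559


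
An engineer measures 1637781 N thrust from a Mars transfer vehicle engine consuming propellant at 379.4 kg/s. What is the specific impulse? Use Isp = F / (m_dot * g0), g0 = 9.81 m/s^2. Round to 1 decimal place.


Step 1: m_dot * g0 = 379.4 * 9.81 = 3721.91
Step 2: Isp = 1637781 / 3721.91 = 440.0 s

440.0


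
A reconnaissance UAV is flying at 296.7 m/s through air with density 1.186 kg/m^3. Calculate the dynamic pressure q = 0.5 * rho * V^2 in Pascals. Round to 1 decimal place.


Step 1: V^2 = 296.7^2 = 88030.89
Step 2: q = 0.5 * 1.186 * 88030.89
Step 3: q = 52202.3 Pa

52202.3


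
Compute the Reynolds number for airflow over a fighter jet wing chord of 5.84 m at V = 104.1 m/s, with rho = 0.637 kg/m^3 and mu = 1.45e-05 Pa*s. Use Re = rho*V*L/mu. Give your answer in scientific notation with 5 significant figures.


Step 1: Numerator = rho * V * L = 0.637 * 104.1 * 5.84 = 387.260328
Step 2: Re = 387.260328 / 1.45e-05
Step 3: Re = 2.6708e+07

2.6708e+07


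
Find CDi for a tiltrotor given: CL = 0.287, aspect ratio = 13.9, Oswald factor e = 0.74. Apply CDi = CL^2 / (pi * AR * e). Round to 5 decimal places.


Step 1: CL^2 = 0.287^2 = 0.082369
Step 2: pi * AR * e = 3.14159 * 13.9 * 0.74 = 32.314422
Step 3: CDi = 0.082369 / 32.314422 = 0.00255

0.00255


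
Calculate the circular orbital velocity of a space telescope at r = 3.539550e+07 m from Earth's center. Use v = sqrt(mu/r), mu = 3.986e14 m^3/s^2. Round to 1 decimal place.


Step 1: mu / r = 3.986e14 / 3.539550e+07 = 11261318.5292
Step 2: v = sqrt(11261318.5292) = 3355.8 m/s

3355.8


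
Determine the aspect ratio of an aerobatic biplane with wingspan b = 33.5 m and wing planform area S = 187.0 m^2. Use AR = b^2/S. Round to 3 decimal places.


Step 1: b^2 = 33.5^2 = 1122.25
Step 2: AR = 1122.25 / 187.0 = 6.001

6.001


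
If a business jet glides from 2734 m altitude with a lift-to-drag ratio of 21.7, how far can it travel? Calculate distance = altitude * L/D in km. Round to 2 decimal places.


Step 1: Glide distance = altitude * L/D = 2734 * 21.7 = 59327.8 m
Step 2: Convert to km: 59327.8 / 1000 = 59.33 km

59.33


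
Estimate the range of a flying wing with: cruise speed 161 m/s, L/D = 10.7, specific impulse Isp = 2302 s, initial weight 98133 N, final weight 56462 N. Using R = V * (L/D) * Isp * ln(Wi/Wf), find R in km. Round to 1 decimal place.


Step 1: Coefficient = V * (L/D) * Isp = 161 * 10.7 * 2302 = 3965655.4 m
Step 2: Wi/Wf = 98133 / 56462 = 1.738036
Step 3: ln(1.738036) = 0.552756
Step 4: R = 3965655.4 * 0.552756 = 2192039.2 m = 2192.0 km

2192.0


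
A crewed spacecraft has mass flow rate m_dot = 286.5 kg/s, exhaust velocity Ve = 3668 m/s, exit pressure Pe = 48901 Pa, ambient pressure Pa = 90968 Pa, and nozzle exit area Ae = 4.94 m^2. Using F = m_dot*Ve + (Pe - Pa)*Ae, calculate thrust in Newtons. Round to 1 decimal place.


Step 1: Momentum thrust = m_dot * Ve = 286.5 * 3668 = 1050882.0 N
Step 2: Pressure thrust = (Pe - Pa) * Ae = (48901 - 90968) * 4.94 = -207810.98 N
Step 3: Total thrust F = 1050882.0 + -207810.98 = 843071.0 N

843071.0


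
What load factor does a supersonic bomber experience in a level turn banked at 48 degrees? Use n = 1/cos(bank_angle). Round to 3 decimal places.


Step 1: Convert 48 degrees to radians = 0.837758
Step 2: cos(48 deg) = 0.669131
Step 3: n = 1 / 0.669131 = 1.494

1.494


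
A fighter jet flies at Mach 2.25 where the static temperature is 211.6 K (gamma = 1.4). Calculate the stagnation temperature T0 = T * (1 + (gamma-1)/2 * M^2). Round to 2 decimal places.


Step 1: (gamma-1)/2 = 0.2
Step 2: M^2 = 5.0625
Step 3: 1 + 0.2 * 5.0625 = 2.0125
Step 4: T0 = 211.6 * 2.0125 = 425.85 K

425.85


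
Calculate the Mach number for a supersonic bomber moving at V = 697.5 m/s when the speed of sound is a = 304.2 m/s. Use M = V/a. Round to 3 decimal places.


Step 1: M = V / a = 697.5 / 304.2
Step 2: M = 2.293

2.293


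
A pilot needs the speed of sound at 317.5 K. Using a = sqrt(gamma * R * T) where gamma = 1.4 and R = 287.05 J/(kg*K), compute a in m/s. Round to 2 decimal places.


Step 1: gamma * R * T = 1.4 * 287.05 * 317.5 = 127593.725
Step 2: a = sqrt(127593.725) = 357.20 m/s

357.20


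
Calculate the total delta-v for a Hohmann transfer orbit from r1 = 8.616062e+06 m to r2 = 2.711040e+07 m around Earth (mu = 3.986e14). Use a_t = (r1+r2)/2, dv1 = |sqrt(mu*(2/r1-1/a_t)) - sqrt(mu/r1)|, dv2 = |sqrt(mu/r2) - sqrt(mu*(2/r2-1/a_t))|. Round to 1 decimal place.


Step 1: Transfer semi-major axis a_t = (8.616062e+06 + 2.711040e+07) / 2 = 1.786323e+07 m
Step 2: v1 (circular at r1) = sqrt(mu/r1) = 6801.65 m/s
Step 3: v_t1 = sqrt(mu*(2/r1 - 1/a_t)) = 8379.19 m/s
Step 4: dv1 = |8379.19 - 6801.65| = 1577.54 m/s
Step 5: v2 (circular at r2) = 3834.43 m/s, v_t2 = 2663.02 m/s
Step 6: dv2 = |3834.43 - 2663.02| = 1171.4 m/s
Step 7: Total delta-v = 1577.54 + 1171.4 = 2748.9 m/s

2748.9


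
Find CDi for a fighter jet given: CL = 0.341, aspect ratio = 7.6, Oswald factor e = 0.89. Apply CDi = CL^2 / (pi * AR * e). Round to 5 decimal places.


Step 1: CL^2 = 0.341^2 = 0.116281
Step 2: pi * AR * e = 3.14159 * 7.6 * 0.89 = 21.249733
Step 3: CDi = 0.116281 / 21.249733 = 0.00547

0.00547


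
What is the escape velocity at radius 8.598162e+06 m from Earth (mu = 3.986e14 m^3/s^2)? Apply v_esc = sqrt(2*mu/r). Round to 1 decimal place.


Step 1: 2*mu/r = 2 * 3.986e14 / 8.598162e+06 = 92717490.0868
Step 2: v_esc = sqrt(92717490.0868) = 9629.0 m/s

9629.0


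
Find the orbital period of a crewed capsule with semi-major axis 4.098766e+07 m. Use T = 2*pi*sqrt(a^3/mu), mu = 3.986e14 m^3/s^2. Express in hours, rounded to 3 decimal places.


Step 1: a^3 / mu = 6.885879e+22 / 3.986e14 = 1.727516e+08
Step 2: sqrt(1.727516e+08) = 13143.5003 s
Step 3: T = 2*pi * 13143.5003 = 82583.05 s
Step 4: T in hours = 82583.05 / 3600 = 22.940 hours

22.940


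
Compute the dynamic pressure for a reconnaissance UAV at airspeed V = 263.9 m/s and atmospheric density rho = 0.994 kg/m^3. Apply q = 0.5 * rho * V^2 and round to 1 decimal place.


Step 1: V^2 = 263.9^2 = 69643.21
Step 2: q = 0.5 * 0.994 * 69643.21
Step 3: q = 34612.7 Pa

34612.7


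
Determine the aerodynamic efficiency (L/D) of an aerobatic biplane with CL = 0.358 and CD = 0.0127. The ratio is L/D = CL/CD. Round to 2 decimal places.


Step 1: L/D = CL / CD = 0.358 / 0.0127
Step 2: L/D = 28.19

28.19


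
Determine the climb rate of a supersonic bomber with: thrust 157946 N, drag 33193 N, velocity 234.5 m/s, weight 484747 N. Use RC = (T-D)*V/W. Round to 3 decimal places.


Step 1: Excess thrust = T - D = 157946 - 33193 = 124753 N
Step 2: Excess power = 124753 * 234.5 = 29254578.5 W
Step 3: RC = 29254578.5 / 484747 = 60.350 m/s

60.350


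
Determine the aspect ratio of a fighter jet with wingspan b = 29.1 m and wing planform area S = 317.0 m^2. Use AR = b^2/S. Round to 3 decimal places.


Step 1: b^2 = 29.1^2 = 846.81
Step 2: AR = 846.81 / 317.0 = 2.671

2.671


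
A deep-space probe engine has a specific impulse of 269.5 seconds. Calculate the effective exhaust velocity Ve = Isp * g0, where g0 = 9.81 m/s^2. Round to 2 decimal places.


Step 1: Ve = Isp * g0 = 269.5 * 9.81
Step 2: Ve = 2643.80 m/s

2643.80


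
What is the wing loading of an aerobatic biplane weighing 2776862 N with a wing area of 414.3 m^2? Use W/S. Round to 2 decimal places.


Step 1: Wing loading = W / S = 2776862 / 414.3
Step 2: Wing loading = 6702.54 N/m^2

6702.54


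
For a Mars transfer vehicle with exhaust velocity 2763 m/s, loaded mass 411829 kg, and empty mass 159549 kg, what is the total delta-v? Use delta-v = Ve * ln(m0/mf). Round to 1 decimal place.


Step 1: Mass ratio m0/mf = 411829 / 159549 = 2.581207
Step 2: ln(2.581207) = 0.948257
Step 3: delta-v = 2763 * 0.948257 = 2620.0 m/s

2620.0


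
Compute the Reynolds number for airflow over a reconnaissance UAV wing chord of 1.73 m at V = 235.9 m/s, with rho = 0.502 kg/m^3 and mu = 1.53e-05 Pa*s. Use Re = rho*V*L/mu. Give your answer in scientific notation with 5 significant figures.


Step 1: Numerator = rho * V * L = 0.502 * 235.9 * 1.73 = 204.869714
Step 2: Re = 204.869714 / 1.53e-05
Step 3: Re = 1.3390e+07

1.3390e+07


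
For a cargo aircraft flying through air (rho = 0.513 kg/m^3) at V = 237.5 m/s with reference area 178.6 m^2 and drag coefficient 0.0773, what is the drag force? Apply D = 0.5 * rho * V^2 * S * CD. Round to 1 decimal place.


Step 1: Dynamic pressure q = 0.5 * 0.513 * 237.5^2 = 14468.2031 Pa
Step 2: Drag D = q * S * CD = 14468.2031 * 178.6 * 0.0773
Step 3: D = 199744.8 N

199744.8


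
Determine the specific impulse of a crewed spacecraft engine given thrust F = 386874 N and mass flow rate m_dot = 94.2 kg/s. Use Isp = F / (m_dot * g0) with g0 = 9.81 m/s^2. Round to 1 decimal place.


Step 1: m_dot * g0 = 94.2 * 9.81 = 924.1
Step 2: Isp = 386874 / 924.1 = 418.6 s

418.6


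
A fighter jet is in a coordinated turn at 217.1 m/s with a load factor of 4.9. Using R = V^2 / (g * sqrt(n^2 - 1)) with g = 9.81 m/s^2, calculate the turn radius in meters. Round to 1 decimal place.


Step 1: V^2 = 217.1^2 = 47132.41
Step 2: n^2 - 1 = 4.9^2 - 1 = 23.01
Step 3: sqrt(23.01) = 4.796874
Step 4: R = 47132.41 / (9.81 * 4.796874) = 1001.6 m

1001.6


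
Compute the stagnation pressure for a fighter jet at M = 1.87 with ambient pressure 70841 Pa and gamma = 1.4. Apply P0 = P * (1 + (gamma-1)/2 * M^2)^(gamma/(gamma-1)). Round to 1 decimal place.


Step 1: (gamma-1)/2 * M^2 = 0.2 * 3.4969 = 0.69938
Step 2: 1 + 0.69938 = 1.69938
Step 3: Exponent gamma/(gamma-1) = 3.5
Step 4: P0 = 70841 * 1.69938^3.5 = 453212.0 Pa

453212.0


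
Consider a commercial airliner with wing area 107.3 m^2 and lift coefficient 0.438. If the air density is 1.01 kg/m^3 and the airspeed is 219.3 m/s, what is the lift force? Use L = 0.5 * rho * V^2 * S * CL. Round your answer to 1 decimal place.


Step 1: Calculate dynamic pressure q = 0.5 * 1.01 * 219.3^2 = 0.5 * 1.01 * 48092.49 = 24286.7075 Pa
Step 2: Multiply by wing area and lift coefficient: L = 24286.7075 * 107.3 * 0.438
Step 3: L = 2605963.7094 * 0.438 = 1141412.1 N

1141412.1


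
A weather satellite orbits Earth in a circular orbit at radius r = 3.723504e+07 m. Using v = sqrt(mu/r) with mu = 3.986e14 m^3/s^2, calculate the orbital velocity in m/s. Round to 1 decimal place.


Step 1: mu / r = 3.986e14 / 3.723504e+07 = 10704970.372
Step 2: v = sqrt(10704970.372) = 3271.8 m/s

3271.8


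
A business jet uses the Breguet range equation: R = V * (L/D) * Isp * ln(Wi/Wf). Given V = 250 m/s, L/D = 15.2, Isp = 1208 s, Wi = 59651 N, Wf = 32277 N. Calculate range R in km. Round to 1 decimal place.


Step 1: Coefficient = V * (L/D) * Isp = 250 * 15.2 * 1208 = 4590400.0 m
Step 2: Wi/Wf = 59651 / 32277 = 1.848096
Step 3: ln(1.848096) = 0.614156
Step 4: R = 4590400.0 * 0.614156 = 2819221.8 m = 2819.2 km

2819.2


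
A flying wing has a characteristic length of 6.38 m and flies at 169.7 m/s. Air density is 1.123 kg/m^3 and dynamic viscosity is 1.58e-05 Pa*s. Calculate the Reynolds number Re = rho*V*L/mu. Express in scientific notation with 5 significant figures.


Step 1: Numerator = rho * V * L = 1.123 * 169.7 * 6.38 = 1215.856378
Step 2: Re = 1215.856378 / 1.58e-05
Step 3: Re = 7.6953e+07

7.6953e+07


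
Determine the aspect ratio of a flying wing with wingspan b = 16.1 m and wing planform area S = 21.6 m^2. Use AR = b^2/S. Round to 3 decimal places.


Step 1: b^2 = 16.1^2 = 259.21
Step 2: AR = 259.21 / 21.6 = 12.000

12.000


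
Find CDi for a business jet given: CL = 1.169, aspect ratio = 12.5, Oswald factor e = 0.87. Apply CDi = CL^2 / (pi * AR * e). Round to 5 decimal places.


Step 1: CL^2 = 1.169^2 = 1.366561
Step 2: pi * AR * e = 3.14159 * 12.5 * 0.87 = 34.16482
Step 3: CDi = 1.366561 / 34.16482 = 0.04000

0.04000


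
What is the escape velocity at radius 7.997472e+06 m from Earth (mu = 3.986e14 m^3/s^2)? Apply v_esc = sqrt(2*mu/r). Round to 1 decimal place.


Step 1: 2*mu/r = 2 * 3.986e14 / 7.997472e+06 = 99681499.3538
Step 2: v_esc = sqrt(99681499.3538) = 9984.1 m/s

9984.1


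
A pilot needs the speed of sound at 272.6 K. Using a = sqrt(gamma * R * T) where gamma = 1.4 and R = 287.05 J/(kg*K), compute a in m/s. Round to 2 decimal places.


Step 1: gamma * R * T = 1.4 * 287.05 * 272.6 = 109549.762
Step 2: a = sqrt(109549.762) = 330.98 m/s

330.98


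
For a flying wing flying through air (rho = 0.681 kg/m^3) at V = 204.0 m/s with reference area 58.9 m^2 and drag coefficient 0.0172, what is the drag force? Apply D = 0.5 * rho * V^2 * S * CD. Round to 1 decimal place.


Step 1: Dynamic pressure q = 0.5 * 0.681 * 204.0^2 = 14170.248 Pa
Step 2: Drag D = q * S * CD = 14170.248 * 58.9 * 0.0172
Step 3: D = 14355.6 N

14355.6


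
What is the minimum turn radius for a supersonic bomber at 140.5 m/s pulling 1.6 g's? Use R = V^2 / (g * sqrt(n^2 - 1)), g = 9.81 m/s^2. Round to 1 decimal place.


Step 1: V^2 = 140.5^2 = 19740.25
Step 2: n^2 - 1 = 1.6^2 - 1 = 1.56
Step 3: sqrt(1.56) = 1.249
Step 4: R = 19740.25 / (9.81 * 1.249) = 1611.1 m

1611.1


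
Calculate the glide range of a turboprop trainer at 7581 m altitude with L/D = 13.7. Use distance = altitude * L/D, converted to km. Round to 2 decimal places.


Step 1: Glide distance = altitude * L/D = 7581 * 13.7 = 103859.7 m
Step 2: Convert to km: 103859.7 / 1000 = 103.86 km

103.86


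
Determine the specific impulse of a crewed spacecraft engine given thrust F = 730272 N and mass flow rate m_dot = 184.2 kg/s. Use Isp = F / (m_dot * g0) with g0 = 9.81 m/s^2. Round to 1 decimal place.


Step 1: m_dot * g0 = 184.2 * 9.81 = 1807.0
Step 2: Isp = 730272 / 1807.0 = 404.1 s

404.1


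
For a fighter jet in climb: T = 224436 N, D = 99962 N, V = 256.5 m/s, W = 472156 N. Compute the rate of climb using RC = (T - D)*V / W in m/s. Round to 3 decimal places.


Step 1: Excess thrust = T - D = 224436 - 99962 = 124474 N
Step 2: Excess power = 124474 * 256.5 = 31927581.0 W
Step 3: RC = 31927581.0 / 472156 = 67.621 m/s

67.621


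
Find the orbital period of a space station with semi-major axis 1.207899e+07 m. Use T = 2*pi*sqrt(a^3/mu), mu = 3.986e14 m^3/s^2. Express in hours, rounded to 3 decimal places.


Step 1: a^3 / mu = 1.762349e+21 / 3.986e14 = 4.421347e+06
Step 2: sqrt(4.421347e+06) = 2102.6999 s
Step 3: T = 2*pi * 2102.6999 = 13211.65 s
Step 4: T in hours = 13211.65 / 3600 = 3.670 hours

3.670


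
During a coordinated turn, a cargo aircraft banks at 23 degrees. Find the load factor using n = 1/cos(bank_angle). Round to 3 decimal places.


Step 1: Convert 23 degrees to radians = 0.401426
Step 2: cos(23 deg) = 0.920505
Step 3: n = 1 / 0.920505 = 1.086

1.086


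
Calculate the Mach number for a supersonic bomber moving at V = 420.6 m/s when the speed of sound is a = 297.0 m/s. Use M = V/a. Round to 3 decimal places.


Step 1: M = V / a = 420.6 / 297.0
Step 2: M = 1.416

1.416


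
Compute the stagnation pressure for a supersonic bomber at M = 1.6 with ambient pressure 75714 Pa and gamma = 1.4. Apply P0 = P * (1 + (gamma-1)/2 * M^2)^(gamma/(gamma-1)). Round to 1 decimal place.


Step 1: (gamma-1)/2 * M^2 = 0.2 * 2.56 = 0.512
Step 2: 1 + 0.512 = 1.512
Step 3: Exponent gamma/(gamma-1) = 3.5
Step 4: P0 = 75714 * 1.512^3.5 = 321815.9 Pa

321815.9


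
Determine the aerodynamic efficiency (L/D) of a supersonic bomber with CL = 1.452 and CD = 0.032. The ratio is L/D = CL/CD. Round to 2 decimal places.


Step 1: L/D = CL / CD = 1.452 / 0.032
Step 2: L/D = 45.38

45.38


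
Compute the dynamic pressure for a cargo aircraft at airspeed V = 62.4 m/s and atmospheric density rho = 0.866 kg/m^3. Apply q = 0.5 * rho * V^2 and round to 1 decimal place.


Step 1: V^2 = 62.4^2 = 3893.76
Step 2: q = 0.5 * 0.866 * 3893.76
Step 3: q = 1686.0 Pa

1686.0


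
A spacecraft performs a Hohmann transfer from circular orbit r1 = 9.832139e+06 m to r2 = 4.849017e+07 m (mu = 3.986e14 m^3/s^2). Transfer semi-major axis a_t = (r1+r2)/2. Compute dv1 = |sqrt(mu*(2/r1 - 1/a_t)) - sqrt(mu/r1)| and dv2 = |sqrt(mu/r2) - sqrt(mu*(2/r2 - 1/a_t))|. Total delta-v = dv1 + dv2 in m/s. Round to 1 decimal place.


Step 1: Transfer semi-major axis a_t = (9.832139e+06 + 4.849017e+07) / 2 = 2.916115e+07 m
Step 2: v1 (circular at r1) = sqrt(mu/r1) = 6367.14 m/s
Step 3: v_t1 = sqrt(mu*(2/r1 - 1/a_t)) = 8210.49 m/s
Step 4: dv1 = |8210.49 - 6367.14| = 1843.35 m/s
Step 5: v2 (circular at r2) = 2867.09 m/s, v_t2 = 1664.81 m/s
Step 6: dv2 = |2867.09 - 1664.81| = 1202.29 m/s
Step 7: Total delta-v = 1843.35 + 1202.29 = 3045.6 m/s

3045.6


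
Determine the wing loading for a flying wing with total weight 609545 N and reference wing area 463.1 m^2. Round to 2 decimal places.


Step 1: Wing loading = W / S = 609545 / 463.1
Step 2: Wing loading = 1316.23 N/m^2

1316.23


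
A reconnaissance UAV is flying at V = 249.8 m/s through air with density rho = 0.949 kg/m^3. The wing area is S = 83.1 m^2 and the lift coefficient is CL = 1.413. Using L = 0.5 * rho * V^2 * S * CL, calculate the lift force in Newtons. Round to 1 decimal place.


Step 1: Calculate dynamic pressure q = 0.5 * 0.949 * 249.8^2 = 0.5 * 0.949 * 62400.04 = 29608.819 Pa
Step 2: Multiply by wing area and lift coefficient: L = 29608.819 * 83.1 * 1.413
Step 3: L = 2460492.8572 * 1.413 = 3476676.4 N

3476676.4


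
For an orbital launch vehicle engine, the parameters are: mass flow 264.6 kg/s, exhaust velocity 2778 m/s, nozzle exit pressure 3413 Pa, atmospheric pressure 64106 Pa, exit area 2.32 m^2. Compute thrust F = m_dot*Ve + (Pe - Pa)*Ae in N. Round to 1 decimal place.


Step 1: Momentum thrust = m_dot * Ve = 264.6 * 2778 = 735058.8 N
Step 2: Pressure thrust = (Pe - Pa) * Ae = (3413 - 64106) * 2.32 = -140807.76 N
Step 3: Total thrust F = 735058.8 + -140807.76 = 594251.0 N

594251.0


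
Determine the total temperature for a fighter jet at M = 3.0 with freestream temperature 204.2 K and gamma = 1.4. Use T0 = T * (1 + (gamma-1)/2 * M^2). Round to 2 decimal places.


Step 1: (gamma-1)/2 = 0.2
Step 2: M^2 = 9.0
Step 3: 1 + 0.2 * 9.0 = 2.8
Step 4: T0 = 204.2 * 2.8 = 571.76 K

571.76


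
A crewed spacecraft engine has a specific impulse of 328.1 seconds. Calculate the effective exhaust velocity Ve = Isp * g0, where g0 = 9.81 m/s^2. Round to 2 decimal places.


Step 1: Ve = Isp * g0 = 328.1 * 9.81
Step 2: Ve = 3218.66 m/s

3218.66


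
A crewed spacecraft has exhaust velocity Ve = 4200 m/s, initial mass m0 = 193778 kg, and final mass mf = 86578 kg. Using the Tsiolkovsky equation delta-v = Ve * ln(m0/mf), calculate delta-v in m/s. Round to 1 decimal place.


Step 1: Mass ratio m0/mf = 193778 / 86578 = 2.23819
Step 2: ln(2.23819) = 0.805667
Step 3: delta-v = 4200 * 0.805667 = 3383.8 m/s

3383.8


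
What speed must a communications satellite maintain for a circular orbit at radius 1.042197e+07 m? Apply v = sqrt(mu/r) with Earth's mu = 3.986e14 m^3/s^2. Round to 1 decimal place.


Step 1: mu / r = 3.986e14 / 1.042197e+07 = 38246128.1312
Step 2: v = sqrt(38246128.1312) = 6184.3 m/s

6184.3


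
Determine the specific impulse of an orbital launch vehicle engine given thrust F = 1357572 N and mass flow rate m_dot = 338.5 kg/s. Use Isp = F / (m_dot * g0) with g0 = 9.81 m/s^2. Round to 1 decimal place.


Step 1: m_dot * g0 = 338.5 * 9.81 = 3320.68
Step 2: Isp = 1357572 / 3320.68 = 408.8 s

408.8


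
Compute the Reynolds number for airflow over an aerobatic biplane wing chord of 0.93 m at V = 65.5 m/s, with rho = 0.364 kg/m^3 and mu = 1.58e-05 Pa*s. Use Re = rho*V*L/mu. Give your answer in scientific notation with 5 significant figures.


Step 1: Numerator = rho * V * L = 0.364 * 65.5 * 0.93 = 22.17306
Step 2: Re = 22.17306 / 1.58e-05
Step 3: Re = 1.4034e+06

1.4034e+06


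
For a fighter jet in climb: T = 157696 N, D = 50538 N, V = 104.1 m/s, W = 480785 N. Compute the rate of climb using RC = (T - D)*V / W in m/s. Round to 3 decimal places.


Step 1: Excess thrust = T - D = 157696 - 50538 = 107158 N
Step 2: Excess power = 107158 * 104.1 = 11155147.8 W
Step 3: RC = 11155147.8 / 480785 = 23.202 m/s

23.202


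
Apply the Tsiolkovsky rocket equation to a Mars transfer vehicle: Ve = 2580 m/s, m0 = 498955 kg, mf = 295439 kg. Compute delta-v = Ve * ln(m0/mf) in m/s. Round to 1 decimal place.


Step 1: Mass ratio m0/mf = 498955 / 295439 = 1.68886
Step 2: ln(1.68886) = 0.524054
Step 3: delta-v = 2580 * 0.524054 = 1352.1 m/s

1352.1


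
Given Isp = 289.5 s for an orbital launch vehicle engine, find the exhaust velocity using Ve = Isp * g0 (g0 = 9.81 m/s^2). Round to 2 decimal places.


Step 1: Ve = Isp * g0 = 289.5 * 9.81
Step 2: Ve = 2840.00 m/s

2840.00


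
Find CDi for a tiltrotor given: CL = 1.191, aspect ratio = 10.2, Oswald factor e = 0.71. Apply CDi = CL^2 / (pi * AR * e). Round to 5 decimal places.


Step 1: CL^2 = 1.191^2 = 1.418481
Step 2: pi * AR * e = 3.14159 * 10.2 * 0.71 = 22.751414
Step 3: CDi = 1.418481 / 22.751414 = 0.06235

0.06235


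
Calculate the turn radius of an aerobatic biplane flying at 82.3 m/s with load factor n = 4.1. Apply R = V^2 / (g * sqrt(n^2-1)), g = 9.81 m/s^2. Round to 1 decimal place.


Step 1: V^2 = 82.3^2 = 6773.29
Step 2: n^2 - 1 = 4.1^2 - 1 = 15.81
Step 3: sqrt(15.81) = 3.976179
Step 4: R = 6773.29 / (9.81 * 3.976179) = 173.6 m

173.6
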